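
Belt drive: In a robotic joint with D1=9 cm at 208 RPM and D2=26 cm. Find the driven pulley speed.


Given: D1 = 9 cm, w1 = 208 RPM, D2 = 26 cm
Using D1*w1 = D2*w2
w2 = D1*w1 / D2
w2 = 9*208 / 26
w2 = 1872 / 26
w2 = 72 RPM

72 RPM


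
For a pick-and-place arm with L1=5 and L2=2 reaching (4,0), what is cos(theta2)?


Given: L1 = 5, L2 = 2, target (x, y) = (4, 0)
Using cos(theta2) = (x^2 + y^2 - L1^2 - L2^2) / (2*L1*L2)
x^2 + y^2 = 4^2 + 0 = 16
L1^2 + L2^2 = 25 + 4 = 29
Numerator = 16 - 29 = -13
Denominator = 2*5*2 = 20
cos(theta2) = -13/20 = -13/20

-13/20


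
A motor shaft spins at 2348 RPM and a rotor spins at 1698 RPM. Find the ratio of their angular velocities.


Given: RPM_A = 2348, RPM_B = 1698
omega = 2*pi*RPM/60, so omega_A/omega_B = RPM_A / RPM_B
omega_A/omega_B = 2348 / 1698
omega_A/omega_B = 1174/849

1174/849


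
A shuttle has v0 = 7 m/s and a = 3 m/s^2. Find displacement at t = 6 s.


Given: v0 = 7 m/s, a = 3 m/s^2, t = 6 s
Using s = v0*t + (1/2)*a*t^2
s = 7*6 + (1/2)*3*6^2
s = 42 + (1/2)*108
s = 42 + 54
s = 96

96 m


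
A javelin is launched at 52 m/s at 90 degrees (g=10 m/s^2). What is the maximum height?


Given: v0 = 52 m/s, theta = 90 deg, g = 10 m/s^2
sin^2(90) = 1
Using H = v0^2 * sin^2(theta) / (2*g)
H = 52^2 * 1 / (2*10)
H = 2704 * 1 / 20
H = 2704 / 20
H = 676/5 m

676/5 m


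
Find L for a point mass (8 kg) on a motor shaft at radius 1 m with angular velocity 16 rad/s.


Given: m = 8 kg, r = 1 m, omega = 16 rad/s
For a point mass: I = m*r^2
I = 8*1^2 = 8*1 = 8
L = I*omega = 8*16
L = 128 kg*m^2/s

128 kg*m^2/s


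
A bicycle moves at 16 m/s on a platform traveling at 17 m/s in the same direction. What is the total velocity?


Given: object velocity = 16 m/s, platform velocity = 17 m/s (same direction)
Using classical velocity addition: v_total = v_object + v_platform
v_total = 16 + 17
v_total = 33 m/s

33 m/s


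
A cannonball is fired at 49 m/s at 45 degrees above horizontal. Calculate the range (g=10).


Given: v0 = 49 m/s, theta = 45 deg, g = 10 m/s^2
sin(2*45) = sin(90) = 1
Using R = v0^2 * sin(2*theta) / g
R = 49^2 * 1 / 10
R = 2401 / 10
R = 2401/10 m

2401/10 m


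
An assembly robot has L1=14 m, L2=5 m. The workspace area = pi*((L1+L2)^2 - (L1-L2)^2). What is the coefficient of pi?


Given: L1 = 14, L2 = 5
(L1+L2)^2 = (19)^2 = 361
(L1-L2)^2 = (9)^2 = 81
Difference = 361 - 81 = 280
This equals 4*L1*L2 = 4*14*5 = 280
Workspace area = 280*pi

280


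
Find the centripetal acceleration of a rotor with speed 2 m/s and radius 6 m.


Given: v = 2 m/s, r = 6 m
Using a_c = v^2 / r
a_c = 2^2 / 6
a_c = 4 / 6
a_c = 2/3 m/s^2

2/3 m/s^2


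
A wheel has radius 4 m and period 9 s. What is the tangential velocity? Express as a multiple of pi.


Given: radius r = 4 m, period T = 9 s
Using v = 2*pi*r / T
v = 2*pi*4 / 9
v = 8*pi / 9
v = 8/9*pi m/s

8/9*pi m/s


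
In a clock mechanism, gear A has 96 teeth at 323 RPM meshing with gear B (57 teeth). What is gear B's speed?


Given: N1 = 96 teeth, w1 = 323 RPM, N2 = 57 teeth
Using N1*w1 = N2*w2
w2 = N1*w1 / N2
w2 = 96*323 / 57
w2 = 31008 / 57
w2 = 544 RPM

544 RPM


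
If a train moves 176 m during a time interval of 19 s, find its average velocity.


Given: distance d = 176 m, time t = 19 s
Using v = d / t
v = 176 / 19
v = 176/19 m/s

176/19 m/s


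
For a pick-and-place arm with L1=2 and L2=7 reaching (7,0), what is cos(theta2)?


Given: L1 = 2, L2 = 7, target (x, y) = (7, 0)
Using cos(theta2) = (x^2 + y^2 - L1^2 - L2^2) / (2*L1*L2)
x^2 + y^2 = 7^2 + 0 = 49
L1^2 + L2^2 = 4 + 49 = 53
Numerator = 49 - 53 = -4
Denominator = 2*2*7 = 28
cos(theta2) = -4/28 = -1/7

-1/7


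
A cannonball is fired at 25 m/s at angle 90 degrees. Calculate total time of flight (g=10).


Given: v0 = 25 m/s, theta = 90 deg, g = 10 m/s^2
sin(90) = 1
Using T = 2*v0*sin(theta) / g
T = 2*25*1 / 10
T = 50 / 10
T = 5 s

5 s


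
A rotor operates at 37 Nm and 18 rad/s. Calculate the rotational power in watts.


Given: tau = 37 Nm, omega = 18 rad/s
Using P = tau * omega
P = 37 * 18
P = 666 W

666 W


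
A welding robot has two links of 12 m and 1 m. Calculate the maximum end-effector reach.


Given: L1 = 12 m, L2 = 1 m
For a 2-link planar arm, max reach = L1 + L2 (fully extended)
Max reach = 12 + 1
Max reach = 13 m

13 m


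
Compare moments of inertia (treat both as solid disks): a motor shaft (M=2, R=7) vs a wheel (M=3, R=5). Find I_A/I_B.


Given: M1=2 kg, R1=7 m, M2=3 kg, R2=5 m
For a disk: I = (1/2)*M*R^2, so I_A/I_B = (M1*R1^2)/(M2*R2^2)
M1*R1^2 = 2*49 = 98
M2*R2^2 = 3*25 = 75
I_A/I_B = 98/75 = 98/75

98/75


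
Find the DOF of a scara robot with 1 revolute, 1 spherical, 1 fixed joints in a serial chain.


Given: serial robot with 1 revolute, 1 spherical, 1 fixed joints
DOF contribution per joint type: revolute=1, prismatic=1, spherical=3, fixed=0
DOF = 1*1 + 1*3 + 1*0
DOF = 4

4


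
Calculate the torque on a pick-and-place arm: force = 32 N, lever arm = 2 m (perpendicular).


Given: F = 32 N, r = 2 m, angle = 90 deg (perpendicular)
Using tau = F * r * sin(90)
sin(90) = 1
tau = 32 * 2 * 1
tau = 64 Nm

64 Nm


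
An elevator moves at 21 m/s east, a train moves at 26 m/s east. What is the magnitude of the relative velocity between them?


Given: v_A = 21 m/s east, v_B = 26 m/s east
Both move in the same direction; relative speed = |v_A - v_B|
|21 - 26| = |-5|
= 5 m/s

5 m/s


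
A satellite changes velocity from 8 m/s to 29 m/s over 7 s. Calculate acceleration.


Given: initial velocity v0 = 8 m/s, final velocity v = 29 m/s, time t = 7 s
Using a = (v - v0) / t
a = (29 - 8) / 7
a = 21 / 7
a = 3 m/s^2

3 m/s^2


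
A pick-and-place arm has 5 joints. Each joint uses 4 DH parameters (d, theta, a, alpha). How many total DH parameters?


Given: 5 joints, 4 DH parameters per joint (d, theta, a, alpha)
Total DH parameters = number_of_joints * 4
Total = 5 * 4
Total = 20

20


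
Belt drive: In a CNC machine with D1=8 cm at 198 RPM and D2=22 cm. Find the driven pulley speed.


Given: D1 = 8 cm, w1 = 198 RPM, D2 = 22 cm
Using D1*w1 = D2*w2
w2 = D1*w1 / D2
w2 = 8*198 / 22
w2 = 1584 / 22
w2 = 72 RPM

72 RPM


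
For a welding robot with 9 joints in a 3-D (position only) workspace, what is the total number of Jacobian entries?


Given: task space dimension = 3, joints = 9
Jacobian is a 3 x 9 matrix
Total entries = rows * columns
Total = 3 * 9
Total = 27

27


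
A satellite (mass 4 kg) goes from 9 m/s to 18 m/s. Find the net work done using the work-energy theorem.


Given: m = 4 kg, v0 = 9 m/s, v = 18 m/s
Using W = (1/2)*m*(v^2 - v0^2)
v^2 = 18^2 = 324
v0^2 = 9^2 = 81
v^2 - v0^2 = 324 - 81 = 243
W = (1/2)*4*243 = 486 J

486 J


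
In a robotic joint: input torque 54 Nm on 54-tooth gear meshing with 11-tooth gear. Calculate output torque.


Given: N1 = 54, N2 = 11, T1 = 54 Nm
Using T2/T1 = N2/N1
T2 = T1 * N2 / N1
T2 = 54 * 11 / 54
T2 = 594 / 54
T2 = 11 Nm

11 Nm


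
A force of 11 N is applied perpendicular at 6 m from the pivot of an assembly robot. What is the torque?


Given: F = 11 N, r = 6 m, angle = 90 deg (perpendicular)
Using tau = F * r * sin(90)
sin(90) = 1
tau = 11 * 6 * 1
tau = 66 Nm

66 Nm


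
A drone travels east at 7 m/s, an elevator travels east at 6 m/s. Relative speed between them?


Given: v_A = 7 m/s east, v_B = 6 m/s east
Both move in the same direction; relative speed = |v_A - v_B|
|7 - 6| = |1|
= 1 m/s

1 m/s


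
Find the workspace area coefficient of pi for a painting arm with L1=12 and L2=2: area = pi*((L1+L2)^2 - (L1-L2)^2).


Given: L1 = 12, L2 = 2
(L1+L2)^2 = (14)^2 = 196
(L1-L2)^2 = (10)^2 = 100
Difference = 196 - 100 = 96
This equals 4*L1*L2 = 4*12*2 = 96
Workspace area = 96*pi

96


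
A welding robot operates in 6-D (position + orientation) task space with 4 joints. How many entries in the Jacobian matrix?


Given: task space dimension = 6, joints = 4
Jacobian is a 6 x 4 matrix
Total entries = rows * columns
Total = 6 * 4
Total = 24

24


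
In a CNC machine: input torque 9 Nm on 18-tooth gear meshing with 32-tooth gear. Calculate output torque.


Given: N1 = 18, N2 = 32, T1 = 9 Nm
Using T2/T1 = N2/N1
T2 = T1 * N2 / N1
T2 = 9 * 32 / 18
T2 = 288 / 18
T2 = 16 Nm

16 Nm


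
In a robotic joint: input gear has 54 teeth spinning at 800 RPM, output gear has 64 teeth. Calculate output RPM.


Given: N1 = 54 teeth, w1 = 800 RPM, N2 = 64 teeth
Using N1*w1 = N2*w2
w2 = N1*w1 / N2
w2 = 54*800 / 64
w2 = 43200 / 64
w2 = 675 RPM

675 RPM


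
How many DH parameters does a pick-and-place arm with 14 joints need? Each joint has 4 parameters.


Given: 14 joints, 4 DH parameters per joint (d, theta, a, alpha)
Total DH parameters = number_of_joints * 4
Total = 14 * 4
Total = 56

56


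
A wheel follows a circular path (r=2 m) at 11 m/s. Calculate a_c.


Given: v = 11 m/s, r = 2 m
Using a_c = v^2 / r
a_c = 11^2 / 2
a_c = 121 / 2
a_c = 121/2 m/s^2

121/2 m/s^2


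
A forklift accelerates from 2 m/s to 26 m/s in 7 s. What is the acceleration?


Given: initial velocity v0 = 2 m/s, final velocity v = 26 m/s, time t = 7 s
Using a = (v - v0) / t
a = (26 - 2) / 7
a = 24 / 7
a = 24/7 m/s^2

24/7 m/s^2


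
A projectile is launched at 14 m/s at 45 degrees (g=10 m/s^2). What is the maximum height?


Given: v0 = 14 m/s, theta = 45 deg, g = 10 m/s^2
sin^2(45) = 1/2
Using H = v0^2 * sin^2(theta) / (2*g)
H = 14^2 * 1/2 / (2*10)
H = 196 * 1/2 / 20
H = 98 / 20
H = 49/10 m

49/10 m


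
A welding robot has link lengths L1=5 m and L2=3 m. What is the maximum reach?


Given: L1 = 5 m, L2 = 3 m
For a 2-link planar arm, max reach = L1 + L2 (fully extended)
Max reach = 5 + 3
Max reach = 8 m

8 m


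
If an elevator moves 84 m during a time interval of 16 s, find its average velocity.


Given: distance d = 84 m, time t = 16 s
Using v = d / t
v = 84 / 16
v = 21/4 m/s

21/4 m/s


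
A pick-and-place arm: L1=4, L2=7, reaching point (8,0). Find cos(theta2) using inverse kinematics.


Given: L1 = 4, L2 = 7, target (x, y) = (8, 0)
Using cos(theta2) = (x^2 + y^2 - L1^2 - L2^2) / (2*L1*L2)
x^2 + y^2 = 8^2 + 0 = 64
L1^2 + L2^2 = 16 + 49 = 65
Numerator = 64 - 65 = -1
Denominator = 2*4*7 = 56
cos(theta2) = -1/56 = -1/56

-1/56


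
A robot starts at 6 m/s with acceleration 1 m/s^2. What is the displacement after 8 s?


Given: v0 = 6 m/s, a = 1 m/s^2, t = 8 s
Using s = v0*t + (1/2)*a*t^2
s = 6*8 + (1/2)*1*8^2
s = 48 + (1/2)*64
s = 48 + 32
s = 80

80 m


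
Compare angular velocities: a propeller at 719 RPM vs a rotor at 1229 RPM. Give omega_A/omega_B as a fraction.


Given: RPM_A = 719, RPM_B = 1229
omega = 2*pi*RPM/60, so omega_A/omega_B = RPM_A / RPM_B
omega_A/omega_B = 719 / 1229
omega_A/omega_B = 719/1229

719/1229


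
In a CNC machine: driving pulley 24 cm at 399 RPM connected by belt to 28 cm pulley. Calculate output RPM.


Given: D1 = 24 cm, w1 = 399 RPM, D2 = 28 cm
Using D1*w1 = D2*w2
w2 = D1*w1 / D2
w2 = 24*399 / 28
w2 = 9576 / 28
w2 = 342 RPM

342 RPM


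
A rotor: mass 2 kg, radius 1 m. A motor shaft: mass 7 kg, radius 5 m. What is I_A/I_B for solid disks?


Given: M1=2 kg, R1=1 m, M2=7 kg, R2=5 m
For a disk: I = (1/2)*M*R^2, so I_A/I_B = (M1*R1^2)/(M2*R2^2)
M1*R1^2 = 2*1 = 2
M2*R2^2 = 7*25 = 175
I_A/I_B = 2/175 = 2/175

2/175


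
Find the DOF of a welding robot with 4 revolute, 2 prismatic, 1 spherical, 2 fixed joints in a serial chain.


Given: serial robot with 4 revolute, 2 prismatic, 1 spherical, 2 fixed joints
DOF contribution per joint type: revolute=1, prismatic=1, spherical=3, fixed=0
DOF = 4*1 + 2*1 + 1*3 + 2*0
DOF = 9

9


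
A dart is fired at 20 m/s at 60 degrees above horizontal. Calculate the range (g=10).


Given: v0 = 20 m/s, theta = 60 deg, g = 10 m/s^2
sin(2*60) = sin(120) = sqrt(3)/2
Using R = v0^2 * sin(2*theta) / g
R = 20^2 * (sqrt(3)/2) / 10
R = 400 * sqrt(3) / 20
R = 20*sqrt(3) m

20*sqrt(3) m


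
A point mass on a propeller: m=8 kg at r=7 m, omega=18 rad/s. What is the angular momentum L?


Given: m = 8 kg, r = 7 m, omega = 18 rad/s
For a point mass: I = m*r^2
I = 8*7^2 = 8*49 = 392
L = I*omega = 392*18
L = 7056 kg*m^2/s

7056 kg*m^2/s


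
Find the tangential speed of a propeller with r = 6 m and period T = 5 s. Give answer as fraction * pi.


Given: radius r = 6 m, period T = 5 s
Using v = 2*pi*r / T
v = 2*pi*6 / 5
v = 12*pi / 5
v = 12/5*pi m/s

12/5*pi m/s


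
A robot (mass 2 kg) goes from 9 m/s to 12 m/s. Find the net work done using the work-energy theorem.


Given: m = 2 kg, v0 = 9 m/s, v = 12 m/s
Using W = (1/2)*m*(v^2 - v0^2)
v^2 = 12^2 = 144
v0^2 = 9^2 = 81
v^2 - v0^2 = 144 - 81 = 63
W = (1/2)*2*63 = 63 J

63 J


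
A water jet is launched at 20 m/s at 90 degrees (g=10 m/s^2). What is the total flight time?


Given: v0 = 20 m/s, theta = 90 deg, g = 10 m/s^2
sin(90) = 1
Using T = 2*v0*sin(theta) / g
T = 2*20*1 / 10
T = 40 / 10
T = 4 s

4 s


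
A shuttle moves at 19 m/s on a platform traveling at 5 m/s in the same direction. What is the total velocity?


Given: object velocity = 19 m/s, platform velocity = 5 m/s (same direction)
Using classical velocity addition: v_total = v_object + v_platform
v_total = 19 + 5
v_total = 24 m/s

24 m/s


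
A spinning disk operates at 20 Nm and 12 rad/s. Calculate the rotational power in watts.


Given: tau = 20 Nm, omega = 12 rad/s
Using P = tau * omega
P = 20 * 12
P = 240 W

240 W


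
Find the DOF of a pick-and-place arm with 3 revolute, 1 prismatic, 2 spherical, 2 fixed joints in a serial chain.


Given: serial robot with 3 revolute, 1 prismatic, 2 spherical, 2 fixed joints
DOF contribution per joint type: revolute=1, prismatic=1, spherical=3, fixed=0
DOF = 3*1 + 1*1 + 2*3 + 2*0
DOF = 10

10


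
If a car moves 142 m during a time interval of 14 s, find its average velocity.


Given: distance d = 142 m, time t = 14 s
Using v = d / t
v = 142 / 14
v = 71/7 m/s

71/7 m/s


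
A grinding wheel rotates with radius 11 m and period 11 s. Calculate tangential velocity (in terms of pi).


Given: radius r = 11 m, period T = 11 s
Using v = 2*pi*r / T
v = 2*pi*11 / 11
v = 22*pi / 11
v = 2*pi m/s

2*pi m/s


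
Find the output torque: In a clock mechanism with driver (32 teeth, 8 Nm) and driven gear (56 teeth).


Given: N1 = 32, N2 = 56, T1 = 8 Nm
Using T2/T1 = N2/N1
T2 = T1 * N2 / N1
T2 = 8 * 56 / 32
T2 = 448 / 32
T2 = 14 Nm

14 Nm


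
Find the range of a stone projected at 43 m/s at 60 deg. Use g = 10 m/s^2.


Given: v0 = 43 m/s, theta = 60 deg, g = 10 m/s^2
sin(2*60) = sin(120) = sqrt(3)/2
Using R = v0^2 * sin(2*theta) / g
R = 43^2 * (sqrt(3)/2) / 10
R = 1849 * sqrt(3) / 20
R = 1849/20*sqrt(3) m

1849/20*sqrt(3) m


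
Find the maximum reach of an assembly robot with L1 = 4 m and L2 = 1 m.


Given: L1 = 4 m, L2 = 1 m
For a 2-link planar arm, max reach = L1 + L2 (fully extended)
Max reach = 4 + 1
Max reach = 5 m

5 m


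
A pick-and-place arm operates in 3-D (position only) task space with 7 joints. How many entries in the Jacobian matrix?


Given: task space dimension = 3, joints = 7
Jacobian is a 3 x 7 matrix
Total entries = rows * columns
Total = 3 * 7
Total = 21

21


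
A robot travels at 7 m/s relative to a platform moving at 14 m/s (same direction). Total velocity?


Given: object velocity = 7 m/s, platform velocity = 14 m/s (same direction)
Using classical velocity addition: v_total = v_object + v_platform
v_total = 7 + 14
v_total = 21 m/s

21 m/s


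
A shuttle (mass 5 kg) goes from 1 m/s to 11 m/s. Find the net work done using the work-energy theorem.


Given: m = 5 kg, v0 = 1 m/s, v = 11 m/s
Using W = (1/2)*m*(v^2 - v0^2)
v^2 = 11^2 = 121
v0^2 = 1^2 = 1
v^2 - v0^2 = 121 - 1 = 120
W = (1/2)*5*120 = 300 J

300 J


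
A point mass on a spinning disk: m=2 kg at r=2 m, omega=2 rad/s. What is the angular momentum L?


Given: m = 2 kg, r = 2 m, omega = 2 rad/s
For a point mass: I = m*r^2
I = 2*2^2 = 2*4 = 8
L = I*omega = 8*2
L = 16 kg*m^2/s

16 kg*m^2/s


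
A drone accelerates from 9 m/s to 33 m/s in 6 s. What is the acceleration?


Given: initial velocity v0 = 9 m/s, final velocity v = 33 m/s, time t = 6 s
Using a = (v - v0) / t
a = (33 - 9) / 6
a = 24 / 6
a = 4 m/s^2

4 m/s^2


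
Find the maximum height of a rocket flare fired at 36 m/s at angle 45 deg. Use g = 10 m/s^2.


Given: v0 = 36 m/s, theta = 45 deg, g = 10 m/s^2
sin^2(45) = 1/2
Using H = v0^2 * sin^2(theta) / (2*g)
H = 36^2 * 1/2 / (2*10)
H = 1296 * 1/2 / 20
H = 648 / 20
H = 162/5 m

162/5 m


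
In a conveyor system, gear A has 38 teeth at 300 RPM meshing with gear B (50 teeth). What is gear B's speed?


Given: N1 = 38 teeth, w1 = 300 RPM, N2 = 50 teeth
Using N1*w1 = N2*w2
w2 = N1*w1 / N2
w2 = 38*300 / 50
w2 = 11400 / 50
w2 = 228 RPM

228 RPM


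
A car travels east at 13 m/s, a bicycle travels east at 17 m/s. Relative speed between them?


Given: v_A = 13 m/s east, v_B = 17 m/s east
Both move in the same direction; relative speed = |v_A - v_B|
|13 - 17| = |-4|
= 4 m/s

4 m/s


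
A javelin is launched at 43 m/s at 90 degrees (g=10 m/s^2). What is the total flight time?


Given: v0 = 43 m/s, theta = 90 deg, g = 10 m/s^2
sin(90) = 1
Using T = 2*v0*sin(theta) / g
T = 2*43*1 / 10
T = 86 / 10
T = 43/5 s

43/5 s


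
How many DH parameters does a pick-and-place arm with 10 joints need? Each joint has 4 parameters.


Given: 10 joints, 4 DH parameters per joint (d, theta, a, alpha)
Total DH parameters = number_of_joints * 4
Total = 10 * 4
Total = 40

40


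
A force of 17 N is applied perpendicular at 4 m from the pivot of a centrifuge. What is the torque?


Given: F = 17 N, r = 4 m, angle = 90 deg (perpendicular)
Using tau = F * r * sin(90)
sin(90) = 1
tau = 17 * 4 * 1
tau = 68 Nm

68 Nm


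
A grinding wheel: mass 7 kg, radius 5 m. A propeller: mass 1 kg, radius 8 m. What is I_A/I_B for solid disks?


Given: M1=7 kg, R1=5 m, M2=1 kg, R2=8 m
For a disk: I = (1/2)*M*R^2, so I_A/I_B = (M1*R1^2)/(M2*R2^2)
M1*R1^2 = 7*25 = 175
M2*R2^2 = 1*64 = 64
I_A/I_B = 175/64 = 175/64

175/64


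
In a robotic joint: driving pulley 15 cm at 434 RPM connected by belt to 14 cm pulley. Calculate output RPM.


Given: D1 = 15 cm, w1 = 434 RPM, D2 = 14 cm
Using D1*w1 = D2*w2
w2 = D1*w1 / D2
w2 = 15*434 / 14
w2 = 6510 / 14
w2 = 465 RPM

465 RPM


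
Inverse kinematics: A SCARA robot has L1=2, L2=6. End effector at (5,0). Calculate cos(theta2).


Given: L1 = 2, L2 = 6, target (x, y) = (5, 0)
Using cos(theta2) = (x^2 + y^2 - L1^2 - L2^2) / (2*L1*L2)
x^2 + y^2 = 5^2 + 0 = 25
L1^2 + L2^2 = 4 + 36 = 40
Numerator = 25 - 40 = -15
Denominator = 2*2*6 = 24
cos(theta2) = -15/24 = -5/8

-5/8


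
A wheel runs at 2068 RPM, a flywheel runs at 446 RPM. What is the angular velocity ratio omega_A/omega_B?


Given: RPM_A = 2068, RPM_B = 446
omega = 2*pi*RPM/60, so omega_A/omega_B = RPM_A / RPM_B
omega_A/omega_B = 2068 / 446
omega_A/omega_B = 1034/223

1034/223


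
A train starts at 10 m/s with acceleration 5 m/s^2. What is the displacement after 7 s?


Given: v0 = 10 m/s, a = 5 m/s^2, t = 7 s
Using s = v0*t + (1/2)*a*t^2
s = 10*7 + (1/2)*5*7^2
s = 70 + (1/2)*245
s = 70 + 245/2
s = 385/2

385/2 m


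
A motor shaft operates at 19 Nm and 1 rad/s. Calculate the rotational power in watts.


Given: tau = 19 Nm, omega = 1 rad/s
Using P = tau * omega
P = 19 * 1
P = 19 W

19 W


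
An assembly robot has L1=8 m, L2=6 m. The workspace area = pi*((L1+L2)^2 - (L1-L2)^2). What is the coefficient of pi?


Given: L1 = 8, L2 = 6
(L1+L2)^2 = (14)^2 = 196
(L1-L2)^2 = (2)^2 = 4
Difference = 196 - 4 = 192
This equals 4*L1*L2 = 4*8*6 = 192
Workspace area = 192*pi

192


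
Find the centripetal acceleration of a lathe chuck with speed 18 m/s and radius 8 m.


Given: v = 18 m/s, r = 8 m
Using a_c = v^2 / r
a_c = 18^2 / 8
a_c = 324 / 8
a_c = 81/2 m/s^2

81/2 m/s^2


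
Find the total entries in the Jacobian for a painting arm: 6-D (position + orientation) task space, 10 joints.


Given: task space dimension = 6, joints = 10
Jacobian is a 6 x 10 matrix
Total entries = rows * columns
Total = 6 * 10
Total = 60

60


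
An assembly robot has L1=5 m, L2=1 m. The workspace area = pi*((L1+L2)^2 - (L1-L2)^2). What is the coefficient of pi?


Given: L1 = 5, L2 = 1
(L1+L2)^2 = (6)^2 = 36
(L1-L2)^2 = (4)^2 = 16
Difference = 36 - 16 = 20
This equals 4*L1*L2 = 4*5*1 = 20
Workspace area = 20*pi

20


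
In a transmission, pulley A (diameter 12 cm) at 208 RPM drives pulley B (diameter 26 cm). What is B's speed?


Given: D1 = 12 cm, w1 = 208 RPM, D2 = 26 cm
Using D1*w1 = D2*w2
w2 = D1*w1 / D2
w2 = 12*208 / 26
w2 = 2496 / 26
w2 = 96 RPM

96 RPM


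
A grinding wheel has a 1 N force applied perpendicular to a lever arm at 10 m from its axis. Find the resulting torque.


Given: F = 1 N, r = 10 m, angle = 90 deg (perpendicular)
Using tau = F * r * sin(90)
sin(90) = 1
tau = 1 * 10 * 1
tau = 10 Nm

10 Nm


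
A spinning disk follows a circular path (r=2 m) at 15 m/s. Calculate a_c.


Given: v = 15 m/s, r = 2 m
Using a_c = v^2 / r
a_c = 15^2 / 2
a_c = 225 / 2
a_c = 225/2 m/s^2

225/2 m/s^2


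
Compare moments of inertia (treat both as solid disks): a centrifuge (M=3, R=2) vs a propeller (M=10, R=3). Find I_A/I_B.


Given: M1=3 kg, R1=2 m, M2=10 kg, R2=3 m
For a disk: I = (1/2)*M*R^2, so I_A/I_B = (M1*R1^2)/(M2*R2^2)
M1*R1^2 = 3*4 = 12
M2*R2^2 = 10*9 = 90
I_A/I_B = 12/90 = 2/15

2/15


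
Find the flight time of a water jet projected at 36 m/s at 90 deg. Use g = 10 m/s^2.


Given: v0 = 36 m/s, theta = 90 deg, g = 10 m/s^2
sin(90) = 1
Using T = 2*v0*sin(theta) / g
T = 2*36*1 / 10
T = 72 / 10
T = 36/5 s

36/5 s


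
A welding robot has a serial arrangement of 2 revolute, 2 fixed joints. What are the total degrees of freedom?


Given: serial robot with 2 revolute, 2 fixed joints
DOF contribution per joint type: revolute=1, prismatic=1, spherical=3, fixed=0
DOF = 2*1 + 2*0
DOF = 2

2


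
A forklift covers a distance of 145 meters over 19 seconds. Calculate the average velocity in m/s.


Given: distance d = 145 m, time t = 19 s
Using v = d / t
v = 145 / 19
v = 145/19 m/s

145/19 m/s


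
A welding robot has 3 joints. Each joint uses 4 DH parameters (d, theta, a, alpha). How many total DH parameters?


Given: 3 joints, 4 DH parameters per joint (d, theta, a, alpha)
Total DH parameters = number_of_joints * 4
Total = 3 * 4
Total = 12

12


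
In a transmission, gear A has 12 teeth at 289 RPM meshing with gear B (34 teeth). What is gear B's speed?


Given: N1 = 12 teeth, w1 = 289 RPM, N2 = 34 teeth
Using N1*w1 = N2*w2
w2 = N1*w1 / N2
w2 = 12*289 / 34
w2 = 3468 / 34
w2 = 102 RPM

102 RPM


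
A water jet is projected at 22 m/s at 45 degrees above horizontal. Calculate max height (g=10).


Given: v0 = 22 m/s, theta = 45 deg, g = 10 m/s^2
sin^2(45) = 1/2
Using H = v0^2 * sin^2(theta) / (2*g)
H = 22^2 * 1/2 / (2*10)
H = 484 * 1/2 / 20
H = 242 / 20
H = 121/10 m

121/10 m


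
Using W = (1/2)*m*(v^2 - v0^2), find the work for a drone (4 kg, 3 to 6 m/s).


Given: m = 4 kg, v0 = 3 m/s, v = 6 m/s
Using W = (1/2)*m*(v^2 - v0^2)
v^2 = 6^2 = 36
v0^2 = 3^2 = 9
v^2 - v0^2 = 36 - 9 = 27
W = (1/2)*4*27 = 54 J

54 J


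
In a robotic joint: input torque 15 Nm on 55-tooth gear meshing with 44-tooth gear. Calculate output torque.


Given: N1 = 55, N2 = 44, T1 = 15 Nm
Using T2/T1 = N2/N1
T2 = T1 * N2 / N1
T2 = 15 * 44 / 55
T2 = 660 / 55
T2 = 12 Nm

12 Nm


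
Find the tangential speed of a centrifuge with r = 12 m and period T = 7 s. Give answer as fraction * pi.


Given: radius r = 12 m, period T = 7 s
Using v = 2*pi*r / T
v = 2*pi*12 / 7
v = 24*pi / 7
v = 24/7*pi m/s

24/7*pi m/s


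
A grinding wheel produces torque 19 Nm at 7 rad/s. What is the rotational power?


Given: tau = 19 Nm, omega = 7 rad/s
Using P = tau * omega
P = 19 * 7
P = 133 W

133 W


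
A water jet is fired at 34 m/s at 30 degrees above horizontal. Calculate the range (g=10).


Given: v0 = 34 m/s, theta = 30 deg, g = 10 m/s^2
sin(2*30) = sin(60) = sqrt(3)/2
Using R = v0^2 * sin(2*theta) / g
R = 34^2 * (sqrt(3)/2) / 10
R = 1156 * sqrt(3) / 20
R = 289/5*sqrt(3) m

289/5*sqrt(3) m


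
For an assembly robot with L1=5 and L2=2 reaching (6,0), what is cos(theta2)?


Given: L1 = 5, L2 = 2, target (x, y) = (6, 0)
Using cos(theta2) = (x^2 + y^2 - L1^2 - L2^2) / (2*L1*L2)
x^2 + y^2 = 6^2 + 0 = 36
L1^2 + L2^2 = 25 + 4 = 29
Numerator = 36 - 29 = 7
Denominator = 2*5*2 = 20
cos(theta2) = 7/20 = 7/20

7/20


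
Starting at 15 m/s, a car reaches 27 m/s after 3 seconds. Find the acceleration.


Given: initial velocity v0 = 15 m/s, final velocity v = 27 m/s, time t = 3 s
Using a = (v - v0) / t
a = (27 - 15) / 3
a = 12 / 3
a = 4 m/s^2

4 m/s^2


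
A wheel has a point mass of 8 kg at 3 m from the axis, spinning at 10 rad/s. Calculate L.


Given: m = 8 kg, r = 3 m, omega = 10 rad/s
For a point mass: I = m*r^2
I = 8*3^2 = 8*9 = 72
L = I*omega = 72*10
L = 720 kg*m^2/s

720 kg*m^2/s


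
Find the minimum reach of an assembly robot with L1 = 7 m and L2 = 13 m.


Given: L1 = 7 m, L2 = 13 m
For a 2-link planar arm, min reach = |L1 - L2| (second link folded back)
Min reach = |7 - 13|
Min reach = 6 m

6 m


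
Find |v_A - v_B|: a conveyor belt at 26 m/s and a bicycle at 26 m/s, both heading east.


Given: v_A = 26 m/s east, v_B = 26 m/s east
Both move in the same direction; relative speed = |v_A - v_B|
|26 - 26| = |0|
= 0 m/s

0 m/s


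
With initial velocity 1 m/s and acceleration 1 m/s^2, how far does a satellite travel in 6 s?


Given: v0 = 1 m/s, a = 1 m/s^2, t = 6 s
Using s = v0*t + (1/2)*a*t^2
s = 1*6 + (1/2)*1*6^2
s = 6 + (1/2)*36
s = 6 + 18
s = 24

24 m


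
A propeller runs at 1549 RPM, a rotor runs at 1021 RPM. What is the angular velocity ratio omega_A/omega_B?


Given: RPM_A = 1549, RPM_B = 1021
omega = 2*pi*RPM/60, so omega_A/omega_B = RPM_A / RPM_B
omega_A/omega_B = 1549 / 1021
omega_A/omega_B = 1549/1021

1549/1021


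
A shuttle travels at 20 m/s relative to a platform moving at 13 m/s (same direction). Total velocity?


Given: object velocity = 20 m/s, platform velocity = 13 m/s (same direction)
Using classical velocity addition: v_total = v_object + v_platform
v_total = 20 + 13
v_total = 33 m/s

33 m/s


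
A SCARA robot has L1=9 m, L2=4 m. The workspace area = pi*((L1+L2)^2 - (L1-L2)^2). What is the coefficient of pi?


Given: L1 = 9, L2 = 4
(L1+L2)^2 = (13)^2 = 169
(L1-L2)^2 = (5)^2 = 25
Difference = 169 - 25 = 144
This equals 4*L1*L2 = 4*9*4 = 144
Workspace area = 144*pi

144


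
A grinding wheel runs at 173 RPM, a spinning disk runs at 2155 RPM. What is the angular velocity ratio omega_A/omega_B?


Given: RPM_A = 173, RPM_B = 2155
omega = 2*pi*RPM/60, so omega_A/omega_B = RPM_A / RPM_B
omega_A/omega_B = 173 / 2155
omega_A/omega_B = 173/2155

173/2155


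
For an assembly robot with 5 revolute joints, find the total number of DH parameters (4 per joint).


Given: 5 joints, 4 DH parameters per joint (d, theta, a, alpha)
Total DH parameters = number_of_joints * 4
Total = 5 * 4
Total = 20

20


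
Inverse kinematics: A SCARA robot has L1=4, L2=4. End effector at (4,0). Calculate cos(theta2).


Given: L1 = 4, L2 = 4, target (x, y) = (4, 0)
Using cos(theta2) = (x^2 + y^2 - L1^2 - L2^2) / (2*L1*L2)
x^2 + y^2 = 4^2 + 0 = 16
L1^2 + L2^2 = 16 + 16 = 32
Numerator = 16 - 32 = -16
Denominator = 2*4*4 = 32
cos(theta2) = -16/32 = -1/2

-1/2


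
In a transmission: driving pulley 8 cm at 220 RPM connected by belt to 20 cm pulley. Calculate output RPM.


Given: D1 = 8 cm, w1 = 220 RPM, D2 = 20 cm
Using D1*w1 = D2*w2
w2 = D1*w1 / D2
w2 = 8*220 / 20
w2 = 1760 / 20
w2 = 88 RPM

88 RPM


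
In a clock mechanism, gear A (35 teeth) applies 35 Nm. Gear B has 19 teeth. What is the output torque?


Given: N1 = 35, N2 = 19, T1 = 35 Nm
Using T2/T1 = N2/N1
T2 = T1 * N2 / N1
T2 = 35 * 19 / 35
T2 = 665 / 35
T2 = 19 Nm

19 Nm


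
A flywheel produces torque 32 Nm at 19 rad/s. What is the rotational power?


Given: tau = 32 Nm, omega = 19 rad/s
Using P = tau * omega
P = 32 * 19
P = 608 W

608 W


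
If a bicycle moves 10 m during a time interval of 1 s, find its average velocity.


Given: distance d = 10 m, time t = 1 s
Using v = d / t
v = 10 / 1
v = 10 m/s

10 m/s


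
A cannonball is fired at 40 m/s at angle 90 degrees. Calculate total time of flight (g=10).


Given: v0 = 40 m/s, theta = 90 deg, g = 10 m/s^2
sin(90) = 1
Using T = 2*v0*sin(theta) / g
T = 2*40*1 / 10
T = 80 / 10
T = 8 s

8 s


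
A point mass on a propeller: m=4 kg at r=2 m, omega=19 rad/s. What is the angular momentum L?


Given: m = 4 kg, r = 2 m, omega = 19 rad/s
For a point mass: I = m*r^2
I = 4*2^2 = 4*4 = 16
L = I*omega = 16*19
L = 304 kg*m^2/s

304 kg*m^2/s


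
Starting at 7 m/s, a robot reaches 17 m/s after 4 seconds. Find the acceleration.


Given: initial velocity v0 = 7 m/s, final velocity v = 17 m/s, time t = 4 s
Using a = (v - v0) / t
a = (17 - 7) / 4
a = 10 / 4
a = 5/2 m/s^2

5/2 m/s^2


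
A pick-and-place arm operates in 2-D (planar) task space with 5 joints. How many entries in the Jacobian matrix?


Given: task space dimension = 2, joints = 5
Jacobian is a 2 x 5 matrix
Total entries = rows * columns
Total = 2 * 5
Total = 10

10


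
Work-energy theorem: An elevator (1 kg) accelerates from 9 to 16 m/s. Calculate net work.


Given: m = 1 kg, v0 = 9 m/s, v = 16 m/s
Using W = (1/2)*m*(v^2 - v0^2)
v^2 = 16^2 = 256
v0^2 = 9^2 = 81
v^2 - v0^2 = 256 - 81 = 175
W = (1/2)*1*175 = 175/2 J

175/2 J


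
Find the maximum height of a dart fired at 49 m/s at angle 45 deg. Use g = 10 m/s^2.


Given: v0 = 49 m/s, theta = 45 deg, g = 10 m/s^2
sin^2(45) = 1/2
Using H = v0^2 * sin^2(theta) / (2*g)
H = 49^2 * 1/2 / (2*10)
H = 2401 * 1/2 / 20
H = 2401/2 / 20
H = 2401/40 m

2401/40 m


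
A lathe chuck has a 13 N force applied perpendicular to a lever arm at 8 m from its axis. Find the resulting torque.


Given: F = 13 N, r = 8 m, angle = 90 deg (perpendicular)
Using tau = F * r * sin(90)
sin(90) = 1
tau = 13 * 8 * 1
tau = 104 Nm

104 Nm


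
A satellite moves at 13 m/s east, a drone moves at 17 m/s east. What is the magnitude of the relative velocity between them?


Given: v_A = 13 m/s east, v_B = 17 m/s east
Both move in the same direction; relative speed = |v_A - v_B|
|13 - 17| = |-4|
= 4 m/s

4 m/s


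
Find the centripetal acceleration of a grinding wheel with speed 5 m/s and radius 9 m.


Given: v = 5 m/s, r = 9 m
Using a_c = v^2 / r
a_c = 5^2 / 9
a_c = 25 / 9
a_c = 25/9 m/s^2

25/9 m/s^2


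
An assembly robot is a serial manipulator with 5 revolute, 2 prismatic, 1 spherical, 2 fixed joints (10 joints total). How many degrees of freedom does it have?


Given: serial robot with 5 revolute, 2 prismatic, 1 spherical, 2 fixed joints
DOF contribution per joint type: revolute=1, prismatic=1, spherical=3, fixed=0
DOF = 5*1 + 2*1 + 1*3 + 2*0
DOF = 10

10


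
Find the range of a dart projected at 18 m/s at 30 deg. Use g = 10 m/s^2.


Given: v0 = 18 m/s, theta = 30 deg, g = 10 m/s^2
sin(2*30) = sin(60) = sqrt(3)/2
Using R = v0^2 * sin(2*theta) / g
R = 18^2 * (sqrt(3)/2) / 10
R = 324 * sqrt(3) / 20
R = 81/5*sqrt(3) m

81/5*sqrt(3) m


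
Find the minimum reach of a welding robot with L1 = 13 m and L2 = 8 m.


Given: L1 = 13 m, L2 = 8 m
For a 2-link planar arm, min reach = |L1 - L2| (second link folded back)
Min reach = |13 - 8|
Min reach = 5 m

5 m


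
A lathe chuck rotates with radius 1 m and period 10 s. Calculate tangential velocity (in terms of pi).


Given: radius r = 1 m, period T = 10 s
Using v = 2*pi*r / T
v = 2*pi*1 / 10
v = 2*pi / 10
v = 1/5*pi m/s

1/5*pi m/s


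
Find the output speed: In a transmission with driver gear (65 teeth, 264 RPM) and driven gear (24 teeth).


Given: N1 = 65 teeth, w1 = 264 RPM, N2 = 24 teeth
Using N1*w1 = N2*w2
w2 = N1*w1 / N2
w2 = 65*264 / 24
w2 = 17160 / 24
w2 = 715 RPM

715 RPM


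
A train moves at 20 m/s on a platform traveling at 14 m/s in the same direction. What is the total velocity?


Given: object velocity = 20 m/s, platform velocity = 14 m/s (same direction)
Using classical velocity addition: v_total = v_object + v_platform
v_total = 20 + 14
v_total = 34 m/s

34 m/s


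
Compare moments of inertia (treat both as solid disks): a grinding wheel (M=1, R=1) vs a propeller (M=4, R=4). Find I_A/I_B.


Given: M1=1 kg, R1=1 m, M2=4 kg, R2=4 m
For a disk: I = (1/2)*M*R^2, so I_A/I_B = (M1*R1^2)/(M2*R2^2)
M1*R1^2 = 1*1 = 1
M2*R2^2 = 4*16 = 64
I_A/I_B = 1/64 = 1/64

1/64


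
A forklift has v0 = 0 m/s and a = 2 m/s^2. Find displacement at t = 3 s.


Given: v0 = 0 m/s, a = 2 m/s^2, t = 3 s
Using s = v0*t + (1/2)*a*t^2
s = 0*3 + (1/2)*2*3^2
s = 0 + (1/2)*18
s = 0 + 9
s = 9

9 m


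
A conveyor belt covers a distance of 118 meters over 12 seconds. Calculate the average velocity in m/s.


Given: distance d = 118 m, time t = 12 s
Using v = d / t
v = 118 / 12
v = 59/6 m/s

59/6 m/s


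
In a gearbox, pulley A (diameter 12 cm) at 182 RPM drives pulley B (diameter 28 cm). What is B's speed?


Given: D1 = 12 cm, w1 = 182 RPM, D2 = 28 cm
Using D1*w1 = D2*w2
w2 = D1*w1 / D2
w2 = 12*182 / 28
w2 = 2184 / 28
w2 = 78 RPM

78 RPM


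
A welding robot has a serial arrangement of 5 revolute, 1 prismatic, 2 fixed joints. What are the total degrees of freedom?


Given: serial robot with 5 revolute, 1 prismatic, 2 fixed joints
DOF contribution per joint type: revolute=1, prismatic=1, spherical=3, fixed=0
DOF = 5*1 + 1*1 + 2*0
DOF = 6

6


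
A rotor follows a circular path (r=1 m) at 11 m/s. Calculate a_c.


Given: v = 11 m/s, r = 1 m
Using a_c = v^2 / r
a_c = 11^2 / 1
a_c = 121 / 1
a_c = 121 m/s^2

121 m/s^2


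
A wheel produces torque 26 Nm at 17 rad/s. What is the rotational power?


Given: tau = 26 Nm, omega = 17 rad/s
Using P = tau * omega
P = 26 * 17
P = 442 W

442 W


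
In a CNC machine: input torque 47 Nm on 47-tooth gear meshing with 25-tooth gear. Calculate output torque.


Given: N1 = 47, N2 = 25, T1 = 47 Nm
Using T2/T1 = N2/N1
T2 = T1 * N2 / N1
T2 = 47 * 25 / 47
T2 = 1175 / 47
T2 = 25 Nm

25 Nm


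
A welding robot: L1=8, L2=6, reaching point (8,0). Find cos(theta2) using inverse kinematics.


Given: L1 = 8, L2 = 6, target (x, y) = (8, 0)
Using cos(theta2) = (x^2 + y^2 - L1^2 - L2^2) / (2*L1*L2)
x^2 + y^2 = 8^2 + 0 = 64
L1^2 + L2^2 = 64 + 36 = 100
Numerator = 64 - 100 = -36
Denominator = 2*8*6 = 96
cos(theta2) = -36/96 = -3/8

-3/8


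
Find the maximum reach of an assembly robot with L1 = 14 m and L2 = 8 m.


Given: L1 = 14 m, L2 = 8 m
For a 2-link planar arm, max reach = L1 + L2 (fully extended)
Max reach = 14 + 8
Max reach = 22 m

22 m


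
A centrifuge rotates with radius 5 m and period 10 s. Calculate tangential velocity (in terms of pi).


Given: radius r = 5 m, period T = 10 s
Using v = 2*pi*r / T
v = 2*pi*5 / 10
v = 10*pi / 10
v = 1*pi m/s

1*pi m/s


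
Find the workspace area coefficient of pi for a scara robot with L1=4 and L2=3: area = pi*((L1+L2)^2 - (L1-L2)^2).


Given: L1 = 4, L2 = 3
(L1+L2)^2 = (7)^2 = 49
(L1-L2)^2 = (1)^2 = 1
Difference = 49 - 1 = 48
This equals 4*L1*L2 = 4*4*3 = 48
Workspace area = 48*pi

48


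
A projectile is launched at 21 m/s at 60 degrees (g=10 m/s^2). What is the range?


Given: v0 = 21 m/s, theta = 60 deg, g = 10 m/s^2
sin(2*60) = sin(120) = sqrt(3)/2
Using R = v0^2 * sin(2*theta) / g
R = 21^2 * (sqrt(3)/2) / 10
R = 441 * sqrt(3) / 20
R = 441/20*sqrt(3) m

441/20*sqrt(3) m


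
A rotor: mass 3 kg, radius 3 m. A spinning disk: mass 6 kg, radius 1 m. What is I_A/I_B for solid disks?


Given: M1=3 kg, R1=3 m, M2=6 kg, R2=1 m
For a disk: I = (1/2)*M*R^2, so I_A/I_B = (M1*R1^2)/(M2*R2^2)
M1*R1^2 = 3*9 = 27
M2*R2^2 = 6*1 = 6
I_A/I_B = 27/6 = 9/2

9/2


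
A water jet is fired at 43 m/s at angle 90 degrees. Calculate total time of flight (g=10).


Given: v0 = 43 m/s, theta = 90 deg, g = 10 m/s^2
sin(90) = 1
Using T = 2*v0*sin(theta) / g
T = 2*43*1 / 10
T = 86 / 10
T = 43/5 s

43/5 s


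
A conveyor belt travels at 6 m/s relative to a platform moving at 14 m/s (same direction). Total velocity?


Given: object velocity = 6 m/s, platform velocity = 14 m/s (same direction)
Using classical velocity addition: v_total = v_object + v_platform
v_total = 6 + 14
v_total = 20 m/s

20 m/s


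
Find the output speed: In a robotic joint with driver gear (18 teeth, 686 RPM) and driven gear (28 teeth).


Given: N1 = 18 teeth, w1 = 686 RPM, N2 = 28 teeth
Using N1*w1 = N2*w2
w2 = N1*w1 / N2
w2 = 18*686 / 28
w2 = 12348 / 28
w2 = 441 RPM

441 RPM


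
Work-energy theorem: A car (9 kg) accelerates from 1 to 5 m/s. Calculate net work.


Given: m = 9 kg, v0 = 1 m/s, v = 5 m/s
Using W = (1/2)*m*(v^2 - v0^2)
v^2 = 5^2 = 25
v0^2 = 1^2 = 1
v^2 - v0^2 = 25 - 1 = 24
W = (1/2)*9*24 = 108 J

108 J


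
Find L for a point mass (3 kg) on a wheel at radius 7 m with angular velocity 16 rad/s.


Given: m = 3 kg, r = 7 m, omega = 16 rad/s
For a point mass: I = m*r^2
I = 3*7^2 = 3*49 = 147
L = I*omega = 147*16
L = 2352 kg*m^2/s

2352 kg*m^2/s


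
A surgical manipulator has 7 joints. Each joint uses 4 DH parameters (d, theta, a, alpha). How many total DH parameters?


Given: 7 joints, 4 DH parameters per joint (d, theta, a, alpha)
Total DH parameters = number_of_joints * 4
Total = 7 * 4
Total = 28

28


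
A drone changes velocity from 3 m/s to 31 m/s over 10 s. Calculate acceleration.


Given: initial velocity v0 = 3 m/s, final velocity v = 31 m/s, time t = 10 s
Using a = (v - v0) / t
a = (31 - 3) / 10
a = 28 / 10
a = 14/5 m/s^2

14/5 m/s^2


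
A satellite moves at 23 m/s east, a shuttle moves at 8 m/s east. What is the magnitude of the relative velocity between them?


Given: v_A = 23 m/s east, v_B = 8 m/s east
Both move in the same direction; relative speed = |v_A - v_B|
|23 - 8| = |15|
= 15 m/s

15 m/s


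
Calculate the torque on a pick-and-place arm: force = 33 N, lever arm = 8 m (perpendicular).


Given: F = 33 N, r = 8 m, angle = 90 deg (perpendicular)
Using tau = F * r * sin(90)
sin(90) = 1
tau = 33 * 8 * 1
tau = 264 Nm

264 Nm


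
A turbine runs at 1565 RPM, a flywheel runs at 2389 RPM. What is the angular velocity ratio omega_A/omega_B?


Given: RPM_A = 1565, RPM_B = 2389
omega = 2*pi*RPM/60, so omega_A/omega_B = RPM_A / RPM_B
omega_A/omega_B = 1565 / 2389
omega_A/omega_B = 1565/2389

1565/2389


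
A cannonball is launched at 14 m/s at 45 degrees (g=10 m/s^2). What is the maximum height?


Given: v0 = 14 m/s, theta = 45 deg, g = 10 m/s^2
sin^2(45) = 1/2
Using H = v0^2 * sin^2(theta) / (2*g)
H = 14^2 * 1/2 / (2*10)
H = 196 * 1/2 / 20
H = 98 / 20
H = 49/10 m

49/10 m


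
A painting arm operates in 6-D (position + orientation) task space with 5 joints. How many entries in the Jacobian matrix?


Given: task space dimension = 6, joints = 5
Jacobian is a 6 x 5 matrix
Total entries = rows * columns
Total = 6 * 5
Total = 30

30


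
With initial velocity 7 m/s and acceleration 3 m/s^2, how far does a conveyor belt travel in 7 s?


Given: v0 = 7 m/s, a = 3 m/s^2, t = 7 s
Using s = v0*t + (1/2)*a*t^2
s = 7*7 + (1/2)*3*7^2
s = 49 + (1/2)*147
s = 49 + 147/2
s = 245/2

245/2 m


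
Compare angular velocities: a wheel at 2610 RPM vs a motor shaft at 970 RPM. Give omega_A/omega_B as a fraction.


Given: RPM_A = 2610, RPM_B = 970
omega = 2*pi*RPM/60, so omega_A/omega_B = RPM_A / RPM_B
omega_A/omega_B = 2610 / 970
omega_A/omega_B = 261/97

261/97


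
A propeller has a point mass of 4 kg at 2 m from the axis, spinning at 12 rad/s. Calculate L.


Given: m = 4 kg, r = 2 m, omega = 12 rad/s
For a point mass: I = m*r^2
I = 4*2^2 = 4*4 = 16
L = I*omega = 16*12
L = 192 kg*m^2/s

192 kg*m^2/s


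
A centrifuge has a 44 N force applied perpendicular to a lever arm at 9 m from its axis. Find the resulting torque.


Given: F = 44 N, r = 9 m, angle = 90 deg (perpendicular)
Using tau = F * r * sin(90)
sin(90) = 1
tau = 44 * 9 * 1
tau = 396 Nm

396 Nm
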